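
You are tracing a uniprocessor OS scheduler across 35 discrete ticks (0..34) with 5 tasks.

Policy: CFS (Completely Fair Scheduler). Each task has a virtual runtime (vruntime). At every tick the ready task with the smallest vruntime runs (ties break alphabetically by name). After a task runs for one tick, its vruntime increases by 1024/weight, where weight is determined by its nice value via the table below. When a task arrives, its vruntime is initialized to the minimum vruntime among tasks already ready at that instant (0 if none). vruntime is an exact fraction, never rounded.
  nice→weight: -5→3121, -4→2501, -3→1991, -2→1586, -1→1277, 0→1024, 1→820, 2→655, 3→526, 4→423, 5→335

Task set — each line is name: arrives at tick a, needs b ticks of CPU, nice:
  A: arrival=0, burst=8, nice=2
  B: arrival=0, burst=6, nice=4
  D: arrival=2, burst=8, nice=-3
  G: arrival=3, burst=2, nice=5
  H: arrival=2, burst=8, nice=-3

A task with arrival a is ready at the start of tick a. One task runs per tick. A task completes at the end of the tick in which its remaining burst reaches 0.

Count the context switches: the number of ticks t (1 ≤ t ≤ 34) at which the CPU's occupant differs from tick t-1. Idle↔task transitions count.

t=0: vr[A=0 B=0] → run A
t=1: vr[A=1024/655 B=0] → run B
t=2: vr[A=1024/655 B=1024/423 D=1024/655 H=1024/655] → run A
t=3: vr[A=2048/655 B=1024/423 D=1024/655 G=1024/655 H=1024/655] → run D
t=4: vr[A=2048/655 B=1024/423 D=2709504/1304105 G=1024/655 H=1024/655] → run G
t=5: vr[A=2048/655 B=1024/423 D=2709504/1304105 G=202752/43885 H=1024/655] → run H
t=6: vr[A=2048/655 B=1024/423 D=2709504/1304105 G=202752/43885 H=2709504/1304105] → run D
t=7: vr[A=2048/655 B=1024/423 D=3380224/1304105 G=202752/43885 H=2709504/1304105] → run H
t=8: vr[A=2048/655 B=1024/423 D=3380224/1304105 G=202752/43885 H=3380224/1304105] → run B
t=9: vr[A=2048/655 B=2048/423 D=3380224/1304105 G=202752/43885 H=3380224/1304105] → run D
t=10: vr[A=2048/655 B=2048/423 D=4050944/1304105 G=202752/43885 H=3380224/1304105] → run H
t=11: vr[A=2048/655 B=2048/423 D=4050944/1304105 G=202752/43885 H=4050944/1304105] → run D
t=12: vr[A=2048/655 B=2048/423 D=4721664/1304105 G=202752/43885 H=4050944/1304105] → run H
t=13: vr[A=2048/655 B=2048/423 D=4721664/1304105 G=202752/43885 H=4721664/1304105] → run A
t=14: vr[A=3072/655 B=2048/423 D=4721664/1304105 G=202752/43885 H=4721664/1304105] → run D
t=15: vr[A=3072/655 B=2048/423 D=5392384/1304105 G=202752/43885 H=4721664/1304105] → run H
t=16: vr[A=3072/655 B=2048/423 D=5392384/1304105 G=202752/43885 H=5392384/1304105] → run D
t=17: vr[A=3072/655 B=2048/423 D=6063104/1304105 G=202752/43885 H=5392384/1304105] → run H
t=18: vr[A=3072/655 B=2048/423 D=6063104/1304105 G=202752/43885 H=6063104/1304105] → run G
t=19: vr[A=3072/655 B=2048/423 D=6063104/1304105 H=6063104/1304105] → run D
t=20: vr[A=3072/655 B=2048/423 D=6733824/1304105 H=6063104/1304105] → run H
t=21: vr[A=3072/655 B=2048/423 D=6733824/1304105 H=6733824/1304105] → run A
t=22: vr[A=4096/655 B=2048/423 D=6733824/1304105 H=6733824/1304105] → run B
t=23: vr[A=4096/655 B=1024/141 D=6733824/1304105 H=6733824/1304105] → run D
t=24: vr[A=4096/655 B=1024/141 H=6733824/1304105] → run H
t=25: vr[A=4096/655 B=1024/141] → run A
t=26: vr[A=1024/131 B=1024/141] → run B
t=27: vr[A=1024/131 B=4096/423] → run A
t=28: vr[A=6144/655 B=4096/423] → run A
t=29: vr[A=7168/655 B=4096/423] → run B
t=30: vr[A=7168/655 B=5120/423] → run A
t=31: vr[B=5120/423] → run B
t=32: (idle)
t=33: (idle)
t=34: (idle)

context switches = 31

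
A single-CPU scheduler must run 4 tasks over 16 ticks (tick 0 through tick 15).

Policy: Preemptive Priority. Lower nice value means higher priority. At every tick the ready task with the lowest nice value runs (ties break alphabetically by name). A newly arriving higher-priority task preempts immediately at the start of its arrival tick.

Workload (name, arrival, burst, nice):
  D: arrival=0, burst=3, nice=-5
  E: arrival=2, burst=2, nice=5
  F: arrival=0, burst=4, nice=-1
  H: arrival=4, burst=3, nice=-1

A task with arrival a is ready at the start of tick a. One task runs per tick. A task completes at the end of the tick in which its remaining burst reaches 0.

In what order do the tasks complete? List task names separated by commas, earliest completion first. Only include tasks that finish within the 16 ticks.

t=0: ready={D,F} → run D
t=1: ready={D,F} → run D
t=2: ready={D,E,F} → run D
t=3: ready={E,F} → run F
t=4: ready={E,F,H} → run F
t=5: ready={E,F,H} → run F
t=6: ready={E,F,H} → run F
t=7: ready={E,H} → run H
t=8: ready={E,H} → run H
t=9: ready={E,H} → run H
t=10: ready={E} → run E
t=11: ready={E} → run E
t=12: (idle)
t=13: (idle)
t=14: (idle)
t=15: (idle)

completion order = D, F, H, E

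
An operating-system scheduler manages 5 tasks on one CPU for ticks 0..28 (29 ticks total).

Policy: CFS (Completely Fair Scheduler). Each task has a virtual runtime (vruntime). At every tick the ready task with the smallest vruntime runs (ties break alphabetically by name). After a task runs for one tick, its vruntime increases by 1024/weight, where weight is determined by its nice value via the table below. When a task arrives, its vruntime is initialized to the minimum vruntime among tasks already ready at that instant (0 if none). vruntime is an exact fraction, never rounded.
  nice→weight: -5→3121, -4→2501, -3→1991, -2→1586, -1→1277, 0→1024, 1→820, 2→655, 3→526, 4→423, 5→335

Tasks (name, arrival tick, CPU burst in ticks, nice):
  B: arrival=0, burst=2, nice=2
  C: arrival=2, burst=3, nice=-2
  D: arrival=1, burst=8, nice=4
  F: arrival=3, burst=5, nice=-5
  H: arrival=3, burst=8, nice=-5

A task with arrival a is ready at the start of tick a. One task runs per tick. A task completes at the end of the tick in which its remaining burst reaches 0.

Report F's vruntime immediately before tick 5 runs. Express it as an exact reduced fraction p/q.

vruntime(F, start of tick 5) = 3866624/2044255

t=0: vr[B=0] → run B
t=1: vr[B=1024/655 D=1024/655] → run B
t=2: vr[C=1024/655 D=1024/655] → run C
t=3: vr[C=1147392/519415 D=1024/655 F=1024/655 H=1024/655] → run D
t=4: vr[C=1147392/519415 D=1103872/277065 F=1024/655 H=1024/655] → run F
t=5: vr[C=1147392/519415 D=1103872/277065 F=3866624/2044255 H=1024/655] → run H
t=6: vr[C=1147392/519415 D=1103872/277065 F=3866624/2044255 H=3866624/2044255] → run F
t=7: vr[C=1147392/519415 D=1103872/277065 F=4537344/2044255 H=3866624/2044255] → run H
t=8: vr[C=1147392/519415 D=1103872/277065 F=4537344/2044255 H=4537344/2044255] → run C
t=9: vr[C=1482752/519415 D=1103872/277065 F=4537344/2044255 H=4537344/2044255] → run F
t=10: vr[C=1482752/519415 D=1103872/277065 F=5208064/2044255 H=4537344/2044255] → run H
t=11: vr[C=1482752/519415 D=1103872/277065 F=5208064/2044255 H=5208064/2044255] → run F
t=12: vr[C=1482752/519415 D=1103872/277065 F=5878784/2044255 H=5208064/2044255] → run H
t=13: vr[C=1482752/519415 D=1103872/277065 F=5878784/2044255 H=5878784/2044255] → run C
t=14: vr[D=1103872/277065 F=5878784/2044255 H=5878784/2044255] → run F
t=15: vr[D=1103872/277065 H=5878784/2044255] → run H
t=16: vr[D=1103872/277065 H=6549504/2044255] → run H
t=17: vr[D=1103872/277065 H=7220224/2044255] → run H
t=18: vr[D=1103872/277065 H=7890944/2044255] → run H
t=19: vr[D=1103872/277065] → run D
t=20: vr[D=1774592/277065] → run D
t=21: vr[D=815104/92355] → run D
t=22: vr[D=3116032/277065] → run D
t=23: vr[D=3786752/277065] → run D
t=24: vr[D=1485824/92355] → run D
t=25: vr[D=5128192/277065] → run D
t=26: (idle)
t=27: (idle)
t=28: (idle)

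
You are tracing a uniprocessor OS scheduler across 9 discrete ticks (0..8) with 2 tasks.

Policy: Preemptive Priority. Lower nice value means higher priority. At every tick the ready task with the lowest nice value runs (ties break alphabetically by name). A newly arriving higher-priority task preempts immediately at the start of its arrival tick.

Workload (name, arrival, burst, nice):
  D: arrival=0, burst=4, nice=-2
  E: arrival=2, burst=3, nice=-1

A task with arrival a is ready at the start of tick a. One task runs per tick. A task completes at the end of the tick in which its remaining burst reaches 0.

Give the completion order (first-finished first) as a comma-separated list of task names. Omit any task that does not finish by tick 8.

t=0: ready={D} → run D
t=1: ready={D} → run D
t=2: ready={D,E} → run D
t=3: ready={D,E} → run D
t=4: ready={E} → run E
t=5: ready={E} → run E
t=6: ready={E} → run E
t=7: (idle)
t=8: (idle)

completion order = D, E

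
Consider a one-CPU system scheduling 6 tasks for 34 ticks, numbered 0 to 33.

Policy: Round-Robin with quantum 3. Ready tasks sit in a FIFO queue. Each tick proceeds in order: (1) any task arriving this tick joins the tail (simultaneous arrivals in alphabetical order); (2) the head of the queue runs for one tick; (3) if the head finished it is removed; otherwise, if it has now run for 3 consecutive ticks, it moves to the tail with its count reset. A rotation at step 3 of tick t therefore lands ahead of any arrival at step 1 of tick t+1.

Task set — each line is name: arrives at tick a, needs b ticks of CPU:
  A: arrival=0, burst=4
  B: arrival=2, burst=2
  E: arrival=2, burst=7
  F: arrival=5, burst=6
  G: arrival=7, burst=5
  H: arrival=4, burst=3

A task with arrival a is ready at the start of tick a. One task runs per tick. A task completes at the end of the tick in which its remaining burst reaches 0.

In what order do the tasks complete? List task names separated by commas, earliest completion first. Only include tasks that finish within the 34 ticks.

t=0: queue=[A] q_used=0 → run A
t=1: queue=[A] q_used=1 → run A
t=2: queue=[A,B,E] q_used=2 → run A
t=3: queue=[B,E,A] q_used=0 → run B
t=4: queue=[B,E,A,H] q_used=1 → run B
t=5: queue=[E,A,H,F] q_used=0 → run E
t=6: queue=[E,A,H,F] q_used=1 → run E
t=7: queue=[E,A,H,F,G] q_used=2 → run E
t=8: queue=[A,H,F,G,E] q_used=0 → run A
t=9: queue=[H,F,G,E] q_used=0 → run H
t=10: queue=[H,F,G,E] q_used=1 → run H
t=11: queue=[H,F,G,E] q_used=2 → run H
t=12: queue=[F,G,E] q_used=0 → run F
t=13: queue=[F,G,E] q_used=1 → run F
t=14: queue=[F,G,E] q_used=2 → run F
t=15: queue=[G,E,F] q_used=0 → run G
t=16: queue=[G,E,F] q_used=1 → run G
t=17: queue=[G,E,F] q_used=2 → run G
t=18: queue=[E,F,G] q_used=0 → run E
t=19: queue=[E,F,G] q_used=1 → run E
t=20: queue=[E,F,G] q_used=2 → run E
t=21: queue=[F,G,E] q_used=0 → run F
t=22: queue=[F,G,E] q_used=1 → run F
t=23: queue=[F,G,E] q_used=2 → run F
t=24: queue=[G,E] q_used=0 → run G
t=25: queue=[G,E] q_used=1 → run G
t=26: queue=[E] q_used=0 → run E
t=27: (idle)
t=28: (idle)
t=29: (idle)
t=30: (idle)
t=31: (idle)
t=32: (idle)
t=33: (idle)

completion order = B, A, H, F, G, E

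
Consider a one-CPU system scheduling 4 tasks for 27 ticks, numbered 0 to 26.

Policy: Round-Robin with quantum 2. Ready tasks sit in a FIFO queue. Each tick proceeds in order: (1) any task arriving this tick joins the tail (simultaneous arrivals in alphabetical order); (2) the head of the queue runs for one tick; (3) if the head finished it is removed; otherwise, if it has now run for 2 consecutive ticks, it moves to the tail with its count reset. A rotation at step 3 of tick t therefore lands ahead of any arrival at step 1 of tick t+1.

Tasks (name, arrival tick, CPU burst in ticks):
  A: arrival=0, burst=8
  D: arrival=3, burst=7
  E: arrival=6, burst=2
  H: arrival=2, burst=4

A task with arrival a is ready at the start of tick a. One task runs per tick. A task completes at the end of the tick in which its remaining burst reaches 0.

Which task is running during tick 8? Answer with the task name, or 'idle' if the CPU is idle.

t=0: queue=[A] q_used=0 → run A
t=1: queue=[A] q_used=1 → run A
t=2: queue=[A,H] q_used=0 → run A
t=3: queue=[A,H,D] q_used=1 → run A
t=4: queue=[H,D,A] q_used=0 → run H
t=5: queue=[H,D,A] q_used=1 → run H
t=6: queue=[D,A,H,E] q_used=0 → run D
t=7: queue=[D,A,H,E] q_used=1 → run D
t=8: queue=[A,H,E,D] q_used=0 → run A
t=9: queue=[A,H,E,D] q_used=1 → run A
t=10: queue=[H,E,D,A] q_used=0 → run H
t=11: queue=[H,E,D,A] q_used=1 → run H
t=12: queue=[E,D,A] q_used=0 → run E
t=13: queue=[E,D,A] q_used=1 → run E
t=14: queue=[D,A] q_used=0 → run D
t=15: queue=[D,A] q_used=1 → run D
t=16: queue=[A,D] q_used=0 → run A
t=17: queue=[A,D] q_used=1 → run A
t=18: queue=[D] q_used=0 → run D
t=19: queue=[D] q_used=1 → run D
t=20: queue=[D] q_used=0 → run D
t=21: (idle)
t=22: (idle)
t=23: (idle)
t=24: (idle)
t=25: (idle)
t=26: (idle)

running at tick 8 = A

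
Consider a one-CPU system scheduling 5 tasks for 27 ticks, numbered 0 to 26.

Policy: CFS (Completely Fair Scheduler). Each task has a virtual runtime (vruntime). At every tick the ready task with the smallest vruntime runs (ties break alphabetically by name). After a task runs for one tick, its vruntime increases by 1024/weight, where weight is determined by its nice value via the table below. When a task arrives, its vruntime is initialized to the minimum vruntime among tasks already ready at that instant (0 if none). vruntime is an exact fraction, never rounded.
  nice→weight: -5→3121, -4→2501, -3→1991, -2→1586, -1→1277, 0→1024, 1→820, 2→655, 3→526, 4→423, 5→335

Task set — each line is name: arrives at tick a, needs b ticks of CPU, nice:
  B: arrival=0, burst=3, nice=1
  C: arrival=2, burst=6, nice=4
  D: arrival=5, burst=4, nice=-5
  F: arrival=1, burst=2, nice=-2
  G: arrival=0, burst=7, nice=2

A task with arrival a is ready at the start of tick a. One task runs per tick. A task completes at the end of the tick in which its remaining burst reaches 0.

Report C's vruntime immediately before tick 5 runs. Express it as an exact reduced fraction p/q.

t=0: vr[B=0 G=0] → run B
t=1: vr[B=256/205 F=0 G=0] → run F
t=2: vr[B=256/205 C=0 F=512/793 G=0] → run C
t=3: vr[B=256/205 C=1024/423 F=512/793 G=0] → run G
t=4: vr[B=256/205 C=1024/423 F=512/793 G=1024/655] → run F
t=5: vr[B=256/205 C=1024/423 D=256/205 G=1024/655] → run B
t=6: vr[B=512/205 C=1024/423 D=256/205 G=1024/655] → run D
t=7: vr[B=512/205 C=1024/423 D=1008896/639805 G=1024/655] → run G
t=8: vr[B=512/205 C=1024/423 D=1008896/639805 G=2048/655] → run D
t=9: vr[B=512/205 C=1024/423 D=1218816/639805 G=2048/655] → run D
t=10: vr[B=512/205 C=1024/423 D=1428736/639805 G=2048/655] → run D
t=11: vr[B=512/205 C=1024/423 G=2048/655] → run C
t=12: vr[B=512/205 C=2048/423 G=2048/655] → run B
t=13: vr[C=2048/423 G=2048/655] → run G
t=14: vr[C=2048/423 G=3072/655] → run G
t=15: vr[C=2048/423 G=4096/655] → run C
t=16: vr[C=1024/141 G=4096/655] → run G
t=17: vr[C=1024/141 G=1024/131] → run C
t=18: vr[C=4096/423 G=1024/131] → run G
t=19: vr[C=4096/423 G=6144/655] → run G
t=20: vr[C=4096/423] → run C
t=21: vr[C=5120/423] → run C
t=22: (idle)
t=23: (idle)
t=24: (idle)
t=25: (idle)
t=26: (idle)

vruntime(C, start of tick 5) = 1024/423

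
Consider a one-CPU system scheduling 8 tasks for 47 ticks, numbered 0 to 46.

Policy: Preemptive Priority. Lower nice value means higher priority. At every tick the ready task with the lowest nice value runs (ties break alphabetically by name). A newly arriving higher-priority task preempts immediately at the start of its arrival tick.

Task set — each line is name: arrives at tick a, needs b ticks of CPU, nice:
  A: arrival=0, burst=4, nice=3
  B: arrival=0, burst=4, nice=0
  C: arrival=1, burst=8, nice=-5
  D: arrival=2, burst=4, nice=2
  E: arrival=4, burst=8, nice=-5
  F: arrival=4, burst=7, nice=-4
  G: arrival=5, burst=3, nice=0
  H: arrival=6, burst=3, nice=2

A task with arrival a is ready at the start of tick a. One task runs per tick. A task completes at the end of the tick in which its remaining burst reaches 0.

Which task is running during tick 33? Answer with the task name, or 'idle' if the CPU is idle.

running at tick 33 = D

t=0: ready={A,B} → run B
t=1: ready={A,B,C} → run C
t=2: ready={A,B,C,D} → run C
t=3: ready={A,B,C,D} → run C
t=4: ready={A,B,C,D,E,F} → run C
t=5: ready={A,B,C,D,E,F,G} → run C
t=6: ready={A,B,C,D,E,F,G,H} → run C
t=7: ready={A,B,C,D,E,F,G,H} → run C
t=8: ready={A,B,C,D,E,F,G,H} → run C
t=9: ready={A,B,D,E,F,G,H} → run E
t=10: ready={A,B,D,E,F,G,H} → run E
t=11: ready={A,B,D,E,F,G,H} → run E
t=12: ready={A,B,D,E,F,G,H} → run E
t=13: ready={A,B,D,E,F,G,H} → run E
t=14: ready={A,B,D,E,F,G,H} → run E
t=15: ready={A,B,D,E,F,G,H} → run E
t=16: ready={A,B,D,E,F,G,H} → run E
t=17: ready={A,B,D,F,G,H} → run F
t=18: ready={A,B,D,F,G,H} → run F
t=19: ready={A,B,D,F,G,H} → run F
t=20: ready={A,B,D,F,G,H} → run F
t=21: ready={A,B,D,F,G,H} → run F
t=22: ready={A,B,D,F,G,H} → run F
t=23: ready={A,B,D,F,G,H} → run F
t=24: ready={A,B,D,G,H} → run B
t=25: ready={A,B,D,G,H} → run B
t=26: ready={A,B,D,G,H} → run B
t=27: ready={A,D,G,H} → run G
t=28: ready={A,D,G,H} → run G
t=29: ready={A,D,G,H} → run G
t=30: ready={A,D,H} → run D
t=31: ready={A,D,H} → run D
t=32: ready={A,D,H} → run D
t=33: ready={A,D,H} → run D
t=34: ready={A,H} → run H
t=35: ready={A,H} → run H
t=36: ready={A,H} → run H
t=37: ready={A} → run A
t=38: ready={A} → run A
t=39: ready={A} → run A
t=40: ready={A} → run A
t=41: (idle)
t=42: (idle)
t=43: (idle)
t=44: (idle)
t=45: (idle)
t=46: (idle)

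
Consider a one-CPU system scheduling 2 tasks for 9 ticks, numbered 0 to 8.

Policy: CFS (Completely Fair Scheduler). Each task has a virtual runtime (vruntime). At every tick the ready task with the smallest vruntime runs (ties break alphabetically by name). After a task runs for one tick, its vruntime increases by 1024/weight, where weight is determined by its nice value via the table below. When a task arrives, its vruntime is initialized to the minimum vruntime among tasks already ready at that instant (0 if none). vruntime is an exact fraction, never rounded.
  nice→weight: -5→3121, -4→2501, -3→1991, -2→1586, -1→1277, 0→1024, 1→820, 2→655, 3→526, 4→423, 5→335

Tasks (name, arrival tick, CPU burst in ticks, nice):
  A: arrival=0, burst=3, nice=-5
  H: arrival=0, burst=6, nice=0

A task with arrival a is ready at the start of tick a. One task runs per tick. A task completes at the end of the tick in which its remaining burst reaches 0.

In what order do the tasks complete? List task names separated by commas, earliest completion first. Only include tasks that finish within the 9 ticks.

t=0: vr[A=0 H=0] → run A
t=1: vr[A=1024/3121 H=0] → run H
t=2: vr[A=1024/3121 H=1] → run A
t=3: vr[A=2048/3121 H=1] → run A
t=4: vr[H=1] → run H
t=5: vr[H=2] → run H
t=6: vr[H=3] → run H
t=7: vr[H=4] → run H
t=8: vr[H=5] → run H

completion order = A, H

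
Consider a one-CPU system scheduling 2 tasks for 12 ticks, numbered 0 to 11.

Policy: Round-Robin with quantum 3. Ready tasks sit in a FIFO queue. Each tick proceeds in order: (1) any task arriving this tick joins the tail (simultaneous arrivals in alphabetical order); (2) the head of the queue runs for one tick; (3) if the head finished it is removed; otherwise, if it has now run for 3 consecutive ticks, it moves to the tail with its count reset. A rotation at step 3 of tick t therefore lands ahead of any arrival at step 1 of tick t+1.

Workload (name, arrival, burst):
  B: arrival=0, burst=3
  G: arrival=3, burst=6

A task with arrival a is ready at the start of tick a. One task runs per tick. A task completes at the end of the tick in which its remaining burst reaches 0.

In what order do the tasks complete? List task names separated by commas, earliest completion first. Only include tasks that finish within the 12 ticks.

t=0: queue=[B] q_used=0 → run B
t=1: queue=[B] q_used=1 → run B
t=2: queue=[B] q_used=2 → run B
t=3: queue=[G] q_used=0 → run G
t=4: queue=[G] q_used=1 → run G
t=5: queue=[G] q_used=2 → run G
t=6: queue=[G] q_used=0 → run G
t=7: queue=[G] q_used=1 → run G
t=8: queue=[G] q_used=2 → run G
t=9: (idle)
t=10: (idle)
t=11: (idle)

completion order = B, G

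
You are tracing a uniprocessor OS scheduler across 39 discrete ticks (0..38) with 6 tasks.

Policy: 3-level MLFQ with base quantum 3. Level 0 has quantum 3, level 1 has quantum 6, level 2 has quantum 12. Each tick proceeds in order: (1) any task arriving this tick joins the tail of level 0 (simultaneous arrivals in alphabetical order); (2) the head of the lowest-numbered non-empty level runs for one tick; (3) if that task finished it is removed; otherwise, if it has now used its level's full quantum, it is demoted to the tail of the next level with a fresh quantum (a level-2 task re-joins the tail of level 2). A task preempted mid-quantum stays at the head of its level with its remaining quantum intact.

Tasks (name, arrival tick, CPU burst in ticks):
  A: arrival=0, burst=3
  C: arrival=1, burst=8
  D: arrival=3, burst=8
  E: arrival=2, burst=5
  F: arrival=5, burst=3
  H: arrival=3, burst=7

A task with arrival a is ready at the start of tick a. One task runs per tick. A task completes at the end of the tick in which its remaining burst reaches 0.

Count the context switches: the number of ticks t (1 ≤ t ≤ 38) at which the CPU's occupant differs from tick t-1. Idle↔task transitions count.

t=0: L0/L1/L2 = A/-/- → run A
t=1: L0/L1/L2 = AC/-/- → run A
t=2: L0/L1/L2 = ACE/-/- → run A
t=3: L0/L1/L2 = CEDH/-/- → run C
t=4: L0/L1/L2 = CEDH/-/- → run C
t=5: L0/L1/L2 = CEDHF/-/- → run C
t=6: L0/L1/L2 = EDHF/C/- → run E
t=7: L0/L1/L2 = EDHF/C/- → run E
t=8: L0/L1/L2 = EDHF/C/- → run E
t=9: L0/L1/L2 = DHF/CE/- → run D
t=10: L0/L1/L2 = DHF/CE/- → run D
t=11: L0/L1/L2 = DHF/CE/- → run D
t=12: L0/L1/L2 = HF/CED/- → run H
t=13: L0/L1/L2 = HF/CED/- → run H
t=14: L0/L1/L2 = HF/CED/- → run H
t=15: L0/L1/L2 = F/CEDH/- → run F
t=16: L0/L1/L2 = F/CEDH/- → run F
t=17: L0/L1/L2 = F/CEDH/- → run F
t=18: L0/L1/L2 = -/CEDH/- → run C
t=19: L0/L1/L2 = -/CEDH/- → run C
t=20: L0/L1/L2 = -/CEDH/- → run C
t=21: L0/L1/L2 = -/CEDH/- → run C
t=22: L0/L1/L2 = -/CEDH/- → run C
t=23: L0/L1/L2 = -/EDH/- → run E
t=24: L0/L1/L2 = -/EDH/- → run E
t=25: L0/L1/L2 = -/DH/- → run D
t=26: L0/L1/L2 = -/DH/- → run D
t=27: L0/L1/L2 = -/DH/- → run D
t=28: L0/L1/L2 = -/DH/- → run D
t=29: L0/L1/L2 = -/DH/- → run D
t=30: L0/L1/L2 = -/H/- → run H
t=31: L0/L1/L2 = -/H/- → run H
t=32: L0/L1/L2 = -/H/- → run H
t=33: L0/L1/L2 = -/H/- → run H
t=34: (idle)
t=35: (idle)
t=36: (idle)
t=37: (idle)
t=38: (idle)

context switches = 10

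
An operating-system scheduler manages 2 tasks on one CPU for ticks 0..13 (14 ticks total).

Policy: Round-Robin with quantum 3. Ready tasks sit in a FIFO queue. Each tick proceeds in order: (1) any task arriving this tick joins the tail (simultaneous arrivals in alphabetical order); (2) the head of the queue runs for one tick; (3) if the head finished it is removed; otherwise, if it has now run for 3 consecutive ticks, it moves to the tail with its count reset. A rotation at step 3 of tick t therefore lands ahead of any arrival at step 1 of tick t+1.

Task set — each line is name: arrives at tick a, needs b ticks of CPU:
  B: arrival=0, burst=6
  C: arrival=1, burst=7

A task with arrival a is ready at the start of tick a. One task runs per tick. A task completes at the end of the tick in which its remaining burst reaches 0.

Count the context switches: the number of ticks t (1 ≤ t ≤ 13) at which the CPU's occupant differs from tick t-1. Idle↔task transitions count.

t=0: queue=[B] q_used=0 → run B
t=1: queue=[B,C] q_used=1 → run B
t=2: queue=[B,C] q_used=2 → run B
t=3: queue=[C,B] q_used=0 → run C
t=4: queue=[C,B] q_used=1 → run C
t=5: queue=[C,B] q_used=2 → run C
t=6: queue=[B,C] q_used=0 → run B
t=7: queue=[B,C] q_used=1 → run B
t=8: queue=[B,C] q_used=2 → run B
t=9: queue=[C] q_used=0 → run C
t=10: queue=[C] q_used=1 → run C
t=11: queue=[C] q_used=2 → run C
t=12: queue=[C] q_used=0 → run C
t=13: (idle)

context switches = 4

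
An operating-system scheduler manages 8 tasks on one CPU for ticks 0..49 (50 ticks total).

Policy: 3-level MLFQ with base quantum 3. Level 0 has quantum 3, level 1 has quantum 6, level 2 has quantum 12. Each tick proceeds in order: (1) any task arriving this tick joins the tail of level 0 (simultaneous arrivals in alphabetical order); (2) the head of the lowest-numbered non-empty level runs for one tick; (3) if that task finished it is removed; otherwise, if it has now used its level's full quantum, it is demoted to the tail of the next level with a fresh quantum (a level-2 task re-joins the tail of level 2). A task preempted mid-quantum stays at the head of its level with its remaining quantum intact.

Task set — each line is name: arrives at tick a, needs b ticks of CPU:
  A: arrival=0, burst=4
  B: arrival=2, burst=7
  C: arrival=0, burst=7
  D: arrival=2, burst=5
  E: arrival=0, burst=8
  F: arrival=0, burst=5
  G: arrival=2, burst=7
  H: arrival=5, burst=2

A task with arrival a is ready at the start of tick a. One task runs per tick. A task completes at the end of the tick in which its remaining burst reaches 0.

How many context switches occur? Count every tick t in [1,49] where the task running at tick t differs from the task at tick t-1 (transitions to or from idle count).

context switches = 15

t=0: L0/L1/L2 = ACEF/-/- → run A
t=1: L0/L1/L2 = ACEF/-/- → run A
t=2: L0/L1/L2 = ACEFBDG/-/- → run A
t=3: L0/L1/L2 = CEFBDG/A/- → run C
t=4: L0/L1/L2 = CEFBDG/A/- → run C
t=5: L0/L1/L2 = CEFBDGH/A/- → run C
t=6: L0/L1/L2 = EFBDGH/AC/- → run E
t=7: L0/L1/L2 = EFBDGH/AC/- → run E
t=8: L0/L1/L2 = EFBDGH/AC/- → run E
t=9: L0/L1/L2 = FBDGH/ACE/- → run F
t=10: L0/L1/L2 = FBDGH/ACE/- → run F
t=11: L0/L1/L2 = FBDGH/ACE/- → run F
t=12: L0/L1/L2 = BDGH/ACEF/- → run B
t=13: L0/L1/L2 = BDGH/ACEF/- → run B
t=14: L0/L1/L2 = BDGH/ACEF/- → run B
t=15: L0/L1/L2 = DGH/ACEFB/- → run D
t=16: L0/L1/L2 = DGH/ACEFB/- → run D
t=17: L0/L1/L2 = DGH/ACEFB/- → run D
t=18: L0/L1/L2 = GH/ACEFBD/- → run G
t=19: L0/L1/L2 = GH/ACEFBD/- → run G
t=20: L0/L1/L2 = GH/ACEFBD/- → run G
t=21: L0/L1/L2 = H/ACEFBDG/- → run H
t=22: L0/L1/L2 = H/ACEFBDG/- → run H
t=23: L0/L1/L2 = -/ACEFBDG/- → run A
t=24: L0/L1/L2 = -/CEFBDG/- → run C
t=25: L0/L1/L2 = -/CEFBDG/- → run C
t=26: L0/L1/L2 = -/CEFBDG/- → run C
t=27: L0/L1/L2 = -/CEFBDG/- → run C
t=28: L0/L1/L2 = -/EFBDG/- → run E
t=29: L0/L1/L2 = -/EFBDG/- → run E
t=30: L0/L1/L2 = -/EFBDG/- → run E
t=31: L0/L1/L2 = -/EFBDG/- → run E
t=32: L0/L1/L2 = -/EFBDG/- → run E
t=33: L0/L1/L2 = -/FBDG/- → run F
t=34: L0/L1/L2 = -/FBDG/- → run F
t=35: L0/L1/L2 = -/BDG/- → run B
t=36: L0/L1/L2 = -/BDG/- → run B
t=37: L0/L1/L2 = -/BDG/- → run B
t=38: L0/L1/L2 = -/BDG/- → run B
t=39: L0/L1/L2 = -/DG/- → run D
t=40: L0/L1/L2 = -/DG/- → run D
t=41: L0/L1/L2 = -/G/- → run G
t=42: L0/L1/L2 = -/G/- → run G
t=43: L0/L1/L2 = -/G/- → run G
t=44: L0/L1/L2 = -/G/- → run G
t=45: (idle)
t=46: (idle)
t=47: (idle)
t=48: (idle)
t=49: (idle)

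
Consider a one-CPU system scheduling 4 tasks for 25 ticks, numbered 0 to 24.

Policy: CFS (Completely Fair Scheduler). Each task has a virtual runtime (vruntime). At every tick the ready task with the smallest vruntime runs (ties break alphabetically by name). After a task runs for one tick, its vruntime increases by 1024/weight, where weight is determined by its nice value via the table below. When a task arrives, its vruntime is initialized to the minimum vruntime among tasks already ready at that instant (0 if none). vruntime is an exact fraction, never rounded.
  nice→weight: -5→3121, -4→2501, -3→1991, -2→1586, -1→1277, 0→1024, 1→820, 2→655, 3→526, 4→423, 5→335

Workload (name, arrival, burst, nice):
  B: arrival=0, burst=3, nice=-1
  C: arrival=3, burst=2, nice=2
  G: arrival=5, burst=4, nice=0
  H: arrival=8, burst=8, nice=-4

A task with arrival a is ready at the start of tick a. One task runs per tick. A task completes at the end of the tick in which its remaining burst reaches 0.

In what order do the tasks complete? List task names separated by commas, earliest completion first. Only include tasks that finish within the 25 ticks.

t=0: vr[B=0] → run B
t=1: vr[B=1024/1277] → run B
t=2: vr[B=2048/1277] → run B
t=3: vr[C=0] → run C
t=4: vr[C=1024/655] → run C
t=5: vr[G=0] → run G
t=6: vr[G=1] → run G
t=7: vr[G=2] → run G
t=8: vr[G=3 H=3] → run G
t=9: vr[H=3] → run H
t=10: vr[H=8527/2501] → run H
t=11: vr[H=9551/2501] → run H
t=12: vr[H=10575/2501] → run H
t=13: vr[H=11599/2501] → run H
t=14: vr[H=12623/2501] → run H
t=15: vr[H=13647/2501] → run H
t=16: vr[H=14671/2501] → run H
t=17: (idle)
t=18: (idle)
t=19: (idle)
t=20: (idle)
t=21: (idle)
t=22: (idle)
t=23: (idle)
t=24: (idle)

completion order = B, C, G, H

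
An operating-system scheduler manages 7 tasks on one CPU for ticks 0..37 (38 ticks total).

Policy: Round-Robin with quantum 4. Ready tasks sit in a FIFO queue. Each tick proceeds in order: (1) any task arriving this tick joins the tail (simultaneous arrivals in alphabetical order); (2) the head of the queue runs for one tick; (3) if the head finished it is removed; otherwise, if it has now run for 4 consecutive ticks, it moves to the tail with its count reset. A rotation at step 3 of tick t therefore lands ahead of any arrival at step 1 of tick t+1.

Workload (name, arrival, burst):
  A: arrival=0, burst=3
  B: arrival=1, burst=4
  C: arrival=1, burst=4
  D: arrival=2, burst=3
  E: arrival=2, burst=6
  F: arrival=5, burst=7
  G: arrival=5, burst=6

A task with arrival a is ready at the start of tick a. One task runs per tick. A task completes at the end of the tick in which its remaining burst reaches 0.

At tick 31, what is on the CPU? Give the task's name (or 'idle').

running at tick 31 = G

t=0: queue=[A] q_used=0 → run A
t=1: queue=[A,B,C] q_used=1 → run A
t=2: queue=[A,B,C,D,E] q_used=2 → run A
t=3: queue=[B,C,D,E] q_used=0 → run B
t=4: queue=[B,C,D,E] q_used=1 → run B
t=5: queue=[B,C,D,E,F,G] q_used=2 → run B
t=6: queue=[B,C,D,E,F,G] q_used=3 → run B
t=7: queue=[C,D,E,F,G] q_used=0 → run C
t=8: queue=[C,D,E,F,G] q_used=1 → run C
t=9: queue=[C,D,E,F,G] q_used=2 → run C
t=10: queue=[C,D,E,F,G] q_used=3 → run C
t=11: queue=[D,E,F,G] q_used=0 → run D
t=12: queue=[D,E,F,G] q_used=1 → run D
t=13: queue=[D,E,F,G] q_used=2 → run D
t=14: queue=[E,F,G] q_used=0 → run E
t=15: queue=[E,F,G] q_used=1 → run E
t=16: queue=[E,F,G] q_used=2 → run E
t=17: queue=[E,F,G] q_used=3 → run E
t=18: queue=[F,G,E] q_used=0 → run F
t=19: queue=[F,G,E] q_used=1 → run F
t=20: queue=[F,G,E] q_used=2 → run F
t=21: queue=[F,G,E] q_used=3 → run F
t=22: queue=[G,E,F] q_used=0 → run G
t=23: queue=[G,E,F] q_used=1 → run G
t=24: queue=[G,E,F] q_used=2 → run G
t=25: queue=[G,E,F] q_used=3 → run G
t=26: queue=[E,F,G] q_used=0 → run E
t=27: queue=[E,F,G] q_used=1 → run E
t=28: queue=[F,G] q_used=0 → run F
t=29: queue=[F,G] q_used=1 → run F
t=30: queue=[F,G] q_used=2 → run F
t=31: queue=[G] q_used=0 → run G
t=32: queue=[G] q_used=1 → run G
t=33: (idle)
t=34: (idle)
t=35: (idle)
t=36: (idle)
t=37: (idle)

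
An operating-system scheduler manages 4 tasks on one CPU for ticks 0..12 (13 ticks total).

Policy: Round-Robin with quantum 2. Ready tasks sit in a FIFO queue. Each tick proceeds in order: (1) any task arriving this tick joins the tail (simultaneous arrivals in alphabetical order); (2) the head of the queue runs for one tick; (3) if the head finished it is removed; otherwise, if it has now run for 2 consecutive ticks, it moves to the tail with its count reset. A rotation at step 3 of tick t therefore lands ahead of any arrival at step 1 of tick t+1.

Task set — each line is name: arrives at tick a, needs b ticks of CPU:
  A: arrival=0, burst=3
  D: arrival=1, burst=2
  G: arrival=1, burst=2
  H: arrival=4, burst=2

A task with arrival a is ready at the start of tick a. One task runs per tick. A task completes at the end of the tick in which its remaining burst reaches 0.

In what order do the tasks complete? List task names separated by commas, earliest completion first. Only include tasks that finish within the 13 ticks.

completion order = D, G, A, H

t=0: queue=[A] q_used=0 → run A
t=1: queue=[A,D,G] q_used=1 → run A
t=2: queue=[D,G,A] q_used=0 → run D
t=3: queue=[D,G,A] q_used=1 → run D
t=4: queue=[G,A,H] q_used=0 → run G
t=5: queue=[G,A,H] q_used=1 → run G
t=6: queue=[A,H] q_used=0 → run A
t=7: queue=[H] q_used=0 → run H
t=8: queue=[H] q_used=1 → run H
t=9: (idle)
t=10: (idle)
t=11: (idle)
t=12: (idle)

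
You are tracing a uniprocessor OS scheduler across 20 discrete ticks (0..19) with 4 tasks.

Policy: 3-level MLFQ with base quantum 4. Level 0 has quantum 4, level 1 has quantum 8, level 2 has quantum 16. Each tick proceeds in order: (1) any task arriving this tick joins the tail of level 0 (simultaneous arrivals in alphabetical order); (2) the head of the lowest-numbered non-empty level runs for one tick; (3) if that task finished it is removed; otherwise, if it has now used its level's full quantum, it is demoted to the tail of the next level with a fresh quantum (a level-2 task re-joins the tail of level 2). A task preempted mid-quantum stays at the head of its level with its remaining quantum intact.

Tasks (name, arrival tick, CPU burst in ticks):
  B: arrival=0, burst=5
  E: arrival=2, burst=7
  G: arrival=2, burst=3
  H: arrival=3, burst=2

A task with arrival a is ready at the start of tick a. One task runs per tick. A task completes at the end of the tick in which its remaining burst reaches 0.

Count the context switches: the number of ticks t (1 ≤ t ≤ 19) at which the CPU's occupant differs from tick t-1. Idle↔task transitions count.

context switches = 6

t=0: L0/L1/L2 = B/-/- → run B
t=1: L0/L1/L2 = B/-/- → run B
t=2: L0/L1/L2 = BEG/-/- → run B
t=3: L0/L1/L2 = BEGH/-/- → run B
t=4: L0/L1/L2 = EGH/B/- → run E
t=5: L0/L1/L2 = EGH/B/- → run E
t=6: L0/L1/L2 = EGH/B/- → run E
t=7: L0/L1/L2 = EGH/B/- → run E
t=8: L0/L1/L2 = GH/BE/- → run G
t=9: L0/L1/L2 = GH/BE/- → run G
t=10: L0/L1/L2 = GH/BE/- → run G
t=11: L0/L1/L2 = H/BE/- → run H
t=12: L0/L1/L2 = H/BE/- → run H
t=13: L0/L1/L2 = -/BE/- → run B
t=14: L0/L1/L2 = -/E/- → run E
t=15: L0/L1/L2 = -/E/- → run E
t=16: L0/L1/L2 = -/E/- → run E
t=17: (idle)
t=18: (idle)
t=19: (idle)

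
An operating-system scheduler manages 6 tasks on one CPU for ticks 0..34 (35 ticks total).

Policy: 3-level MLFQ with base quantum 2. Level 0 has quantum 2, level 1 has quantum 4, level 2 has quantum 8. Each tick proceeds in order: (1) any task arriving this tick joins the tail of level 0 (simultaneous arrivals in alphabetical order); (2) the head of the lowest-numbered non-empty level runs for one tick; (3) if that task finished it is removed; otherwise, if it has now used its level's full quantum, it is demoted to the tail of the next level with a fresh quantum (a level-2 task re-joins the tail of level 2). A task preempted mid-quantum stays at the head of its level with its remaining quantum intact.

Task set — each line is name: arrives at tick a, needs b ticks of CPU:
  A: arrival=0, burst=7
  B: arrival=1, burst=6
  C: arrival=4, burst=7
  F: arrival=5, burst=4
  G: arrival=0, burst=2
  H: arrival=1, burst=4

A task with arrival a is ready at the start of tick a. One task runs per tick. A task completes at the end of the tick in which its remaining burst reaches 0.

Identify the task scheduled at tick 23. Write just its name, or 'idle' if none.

t=0: L0/L1/L2 = AG/-/- → run A
t=1: L0/L1/L2 = AGBH/-/- → run A
t=2: L0/L1/L2 = GBH/A/- → run G
t=3: L0/L1/L2 = GBH/A/- → run G
t=4: L0/L1/L2 = BHC/A/- → run B
t=5: L0/L1/L2 = BHCF/A/- → run B
t=6: L0/L1/L2 = HCF/AB/- → run H
t=7: L0/L1/L2 = HCF/AB/- → run H
t=8: L0/L1/L2 = CF/ABH/- → run C
t=9: L0/L1/L2 = CF/ABH/- → run C
t=10: L0/L1/L2 = F/ABHC/- → run F
t=11: L0/L1/L2 = F/ABHC/- → run F
t=12: L0/L1/L2 = -/ABHCF/- → run A
t=13: L0/L1/L2 = -/ABHCF/- → run A
t=14: L0/L1/L2 = -/ABHCF/- → run A
t=15: L0/L1/L2 = -/ABHCF/- → run A
t=16: L0/L1/L2 = -/BHCF/A → run B
t=17: L0/L1/L2 = -/BHCF/A → run B
t=18: L0/L1/L2 = -/BHCF/A → run B
t=19: L0/L1/L2 = -/BHCF/A → run B
t=20: L0/L1/L2 = -/HCF/A → run H
t=21: L0/L1/L2 = -/HCF/A → run H
t=22: L0/L1/L2 = -/CF/A → run C
t=23: L0/L1/L2 = -/CF/A → run C
t=24: L0/L1/L2 = -/CF/A → run C
t=25: L0/L1/L2 = -/CF/A → run C
t=26: L0/L1/L2 = -/F/AC → run F
t=27: L0/L1/L2 = -/F/AC → run F
t=28: L0/L1/L2 = -/-/AC → run A
t=29: L0/L1/L2 = -/-/C → run C
t=30: (idle)
t=31: (idle)
t=32: (idle)
t=33: (idle)
t=34: (idle)

running at tick 23 = C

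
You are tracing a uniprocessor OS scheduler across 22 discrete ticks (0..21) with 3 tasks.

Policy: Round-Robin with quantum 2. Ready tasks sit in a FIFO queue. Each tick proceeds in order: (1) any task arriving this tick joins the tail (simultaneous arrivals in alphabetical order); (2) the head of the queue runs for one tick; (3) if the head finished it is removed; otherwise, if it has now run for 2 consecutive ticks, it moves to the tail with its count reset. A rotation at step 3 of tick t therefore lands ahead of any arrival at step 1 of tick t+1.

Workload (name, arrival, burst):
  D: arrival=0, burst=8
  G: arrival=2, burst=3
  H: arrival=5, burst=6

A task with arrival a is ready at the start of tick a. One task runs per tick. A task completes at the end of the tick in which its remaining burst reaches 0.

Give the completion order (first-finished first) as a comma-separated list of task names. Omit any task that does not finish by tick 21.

t=0: queue=[D] q_used=0 → run D
t=1: queue=[D] q_used=1 → run D
t=2: queue=[D,G] q_used=0 → run D
t=3: queue=[D,G] q_used=1 → run D
t=4: queue=[G,D] q_used=0 → run G
t=5: queue=[G,D,H] q_used=1 → run G
t=6: queue=[D,H,G] q_used=0 → run D
t=7: queue=[D,H,G] q_used=1 → run D
t=8: queue=[H,G,D] q_used=0 → run H
t=9: queue=[H,G,D] q_used=1 → run H
t=10: queue=[G,D,H] q_used=0 → run G
t=11: queue=[D,H] q_used=0 → run D
t=12: queue=[D,H] q_used=1 → run D
t=13: queue=[H] q_used=0 → run H
t=14: queue=[H] q_used=1 → run H
t=15: queue=[H] q_used=0 → run H
t=16: queue=[H] q_used=1 → run H
t=17: (idle)
t=18: (idle)
t=19: (idle)
t=20: (idle)
t=21: (idle)

completion order = G, D, H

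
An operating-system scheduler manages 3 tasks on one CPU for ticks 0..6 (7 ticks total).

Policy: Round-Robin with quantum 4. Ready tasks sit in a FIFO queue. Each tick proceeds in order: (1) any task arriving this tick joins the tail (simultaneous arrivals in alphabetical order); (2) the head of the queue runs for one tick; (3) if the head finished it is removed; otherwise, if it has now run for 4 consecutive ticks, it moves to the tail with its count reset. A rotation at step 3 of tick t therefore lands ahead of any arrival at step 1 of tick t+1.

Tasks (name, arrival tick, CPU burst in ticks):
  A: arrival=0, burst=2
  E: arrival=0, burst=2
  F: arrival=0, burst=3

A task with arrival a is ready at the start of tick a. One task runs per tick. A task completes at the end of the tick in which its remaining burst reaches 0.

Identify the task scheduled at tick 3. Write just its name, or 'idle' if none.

running at tick 3 = E

t=0: queue=[A,E,F] q_used=0 → run A
t=1: queue=[A,E,F] q_used=1 → run A
t=2: queue=[E,F] q_used=0 → run E
t=3: queue=[E,F] q_used=1 → run E
t=4: queue=[F] q_used=0 → run F
t=5: queue=[F] q_used=1 → run F
t=6: queue=[F] q_used=2 → run F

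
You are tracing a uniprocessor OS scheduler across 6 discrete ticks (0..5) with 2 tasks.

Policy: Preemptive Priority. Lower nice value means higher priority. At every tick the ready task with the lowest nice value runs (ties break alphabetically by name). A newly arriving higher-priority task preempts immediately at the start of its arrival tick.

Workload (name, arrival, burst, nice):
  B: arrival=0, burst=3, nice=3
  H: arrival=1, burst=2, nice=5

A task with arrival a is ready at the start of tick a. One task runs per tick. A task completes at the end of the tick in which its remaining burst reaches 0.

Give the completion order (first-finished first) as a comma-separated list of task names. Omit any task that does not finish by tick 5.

t=0: ready={B} → run B
t=1: ready={B,H} → run B
t=2: ready={B,H} → run B
t=3: ready={H} → run H
t=4: ready={H} → run H
t=5: (idle)

completion order = B, H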